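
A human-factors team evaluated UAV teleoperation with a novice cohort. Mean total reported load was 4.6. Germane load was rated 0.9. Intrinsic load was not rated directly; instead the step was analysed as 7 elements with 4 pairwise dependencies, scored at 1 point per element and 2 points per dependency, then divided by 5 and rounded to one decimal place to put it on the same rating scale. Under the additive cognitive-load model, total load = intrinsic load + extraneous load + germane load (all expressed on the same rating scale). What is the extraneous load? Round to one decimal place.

Intrinsic (element-interactivity): (7 × 1 + 4 × 2) / 5 = 15 / 5 = 3.0000 → 3.0.
extraneous load = total − intrinsic − germane
             = 4.6 − 3.0 − 0.9 = 0.7.

0.7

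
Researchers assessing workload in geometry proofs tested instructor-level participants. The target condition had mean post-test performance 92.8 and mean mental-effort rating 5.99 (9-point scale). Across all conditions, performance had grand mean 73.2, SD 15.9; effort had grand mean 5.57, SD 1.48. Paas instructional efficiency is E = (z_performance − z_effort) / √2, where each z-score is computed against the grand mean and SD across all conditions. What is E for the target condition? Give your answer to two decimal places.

z_performance = (92.8 − 73.2) / 15.9 = 19.6000 / 15.9 = 1.2327.
z_effort = (5.99 − 5.57) / 1.48 = 0.4200 / 1.48 = 0.2838.
z_P − z_E = 1.2327 − 0.2838 = 0.9489.
E = 0.9489 / √2 = 0.9489 / 1.41421 = 0.6710 ≈ 0.67.

0.67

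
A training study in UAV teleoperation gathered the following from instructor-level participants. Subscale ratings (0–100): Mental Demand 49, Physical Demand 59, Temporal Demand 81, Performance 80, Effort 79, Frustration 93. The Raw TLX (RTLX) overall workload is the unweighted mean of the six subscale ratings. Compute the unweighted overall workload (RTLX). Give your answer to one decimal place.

Sum of ratings = 49 + 59 + 81 + 80 + 79 + 93 = 441.
RTLX = 441 / 6 = 73.5000 ≈ 73.5.

73.5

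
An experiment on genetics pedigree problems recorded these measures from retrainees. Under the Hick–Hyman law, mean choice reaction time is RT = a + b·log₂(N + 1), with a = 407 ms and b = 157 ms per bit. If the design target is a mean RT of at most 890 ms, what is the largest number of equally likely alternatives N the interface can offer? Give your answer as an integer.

7

Set 407 + 157·log₂(N + 1) ≤ 890.
log₂(N + 1) ≤ (890 − 407) / 157 = 3.0764.
N + 1 ≤ 2^3.0764 = 8.4351.
N ≤ 7.4351, so the largest integer N is 7.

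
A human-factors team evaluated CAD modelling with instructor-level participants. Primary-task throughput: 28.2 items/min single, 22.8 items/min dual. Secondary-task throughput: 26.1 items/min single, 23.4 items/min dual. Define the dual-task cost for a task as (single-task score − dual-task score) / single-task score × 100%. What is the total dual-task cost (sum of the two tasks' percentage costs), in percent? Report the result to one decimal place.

Primary cost = (28.2 − 22.8) / 28.2 × 100% = 19.1489%.
Secondary cost = (26.1 − 23.4) / 26.1 × 100% = 10.3448%.
Total = 19.1489% + 10.3448% = 29.4937% ≈ 29.5%.

29.5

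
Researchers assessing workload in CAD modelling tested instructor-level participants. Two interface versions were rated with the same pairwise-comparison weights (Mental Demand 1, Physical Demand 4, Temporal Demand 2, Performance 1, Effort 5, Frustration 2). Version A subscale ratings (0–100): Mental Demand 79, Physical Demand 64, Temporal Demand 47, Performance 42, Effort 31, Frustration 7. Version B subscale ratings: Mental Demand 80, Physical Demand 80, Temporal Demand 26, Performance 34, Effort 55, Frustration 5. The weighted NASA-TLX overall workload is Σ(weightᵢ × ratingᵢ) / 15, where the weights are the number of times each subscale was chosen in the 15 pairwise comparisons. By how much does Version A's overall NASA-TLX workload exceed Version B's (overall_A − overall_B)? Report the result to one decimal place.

-8.7

Version A weighted sum = 1·79 + 4·64 + 2·47 + 1·42 + 5·31 + 2·7 = 79 + 256 + 94 + 42 + 155 + 14 = 640; overall_A = 640/15 = 42.6667.
Version B weighted sum = 1·80 + 4·80 + 2·26 + 1·34 + 5·55 + 2·5 = 80 + 320 + 52 + 34 + 275 + 10 = 771; overall_B = 771/15 = 51.4000.
Difference = 42.6667 − 51.4000 = -8.7333 ≈ -8.7.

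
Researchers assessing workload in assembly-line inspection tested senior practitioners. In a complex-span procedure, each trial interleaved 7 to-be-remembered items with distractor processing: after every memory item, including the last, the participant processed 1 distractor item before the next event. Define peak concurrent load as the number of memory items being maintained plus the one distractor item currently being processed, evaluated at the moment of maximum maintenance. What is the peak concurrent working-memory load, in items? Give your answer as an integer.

8

Maintenance is greatest during the distractor(s) after memory item 7: all 7 memory items are being held.
One distractor item is concurrently being processed.
Peak concurrent load = 7 + 1 = 8 items.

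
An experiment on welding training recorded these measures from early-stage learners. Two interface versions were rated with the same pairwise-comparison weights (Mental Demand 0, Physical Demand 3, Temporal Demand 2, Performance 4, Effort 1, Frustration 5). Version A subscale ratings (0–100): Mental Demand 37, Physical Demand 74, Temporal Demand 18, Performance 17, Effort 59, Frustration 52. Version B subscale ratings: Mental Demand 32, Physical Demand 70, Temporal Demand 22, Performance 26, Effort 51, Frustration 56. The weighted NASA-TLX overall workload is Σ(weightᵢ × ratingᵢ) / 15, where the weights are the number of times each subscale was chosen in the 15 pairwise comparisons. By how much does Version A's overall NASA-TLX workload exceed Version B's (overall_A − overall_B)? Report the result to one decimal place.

Version A weighted sum = 0·37 + 3·74 + 2·18 + 4·17 + 1·59 + 5·52 = 0 + 222 + 36 + 68 + 59 + 260 = 645; overall_A = 645/15 = 43.0000.
Version B weighted sum = 0·32 + 3·70 + 2·22 + 4·26 + 1·51 + 5·56 = 0 + 210 + 44 + 104 + 51 + 280 = 689; overall_B = 689/15 = 45.9333.
Difference = 43.0000 − 45.9333 = -2.9333 ≈ -2.9.

-2.9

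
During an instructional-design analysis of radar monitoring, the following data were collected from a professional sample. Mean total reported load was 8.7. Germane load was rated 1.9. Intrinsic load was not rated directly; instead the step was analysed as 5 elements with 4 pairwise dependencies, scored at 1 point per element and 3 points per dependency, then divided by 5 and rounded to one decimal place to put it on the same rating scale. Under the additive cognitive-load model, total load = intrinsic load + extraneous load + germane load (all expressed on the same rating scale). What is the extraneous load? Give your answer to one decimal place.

Intrinsic (element-interactivity): (5 × 1 + 4 × 3) / 5 = 17 / 5 = 3.4000 → 3.4.
extraneous load = total − intrinsic − germane
             = 8.7 − 3.4 − 1.9 = 3.4.

3.4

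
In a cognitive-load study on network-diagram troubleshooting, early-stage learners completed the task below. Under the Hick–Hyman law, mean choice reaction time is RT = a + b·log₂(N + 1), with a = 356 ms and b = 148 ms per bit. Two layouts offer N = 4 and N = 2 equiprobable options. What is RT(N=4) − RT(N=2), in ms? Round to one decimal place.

109.1

RT(4) = 356 + 148·log₂(5) = 356 + 148·2.3219 = 699.6412 ms.
RT(2) = 356 + 148·log₂(3) = 356 + 148·1.5850 = 590.5800 ms.
Difference = 699.6412 − 590.5800 = 109.0612 ≈ 109.1 ms.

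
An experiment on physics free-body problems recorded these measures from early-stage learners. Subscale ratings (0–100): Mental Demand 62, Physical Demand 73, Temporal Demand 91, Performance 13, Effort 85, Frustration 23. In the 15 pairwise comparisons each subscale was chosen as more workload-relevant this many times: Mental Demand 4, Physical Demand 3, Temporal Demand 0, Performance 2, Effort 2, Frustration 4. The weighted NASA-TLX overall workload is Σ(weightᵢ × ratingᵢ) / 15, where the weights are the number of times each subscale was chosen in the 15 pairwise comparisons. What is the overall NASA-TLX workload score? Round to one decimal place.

The tallies are the weights (they sum to 15).
Weighted sum = 4·62 + 3·73 + 0·91 + 2·13 + 2·85 + 4·23
            = 248 + 219 + 0 + 26 + 170 + 92 = 755.
Overall workload = 755 / 15 = 50.3333 ≈ 50.3.

50.3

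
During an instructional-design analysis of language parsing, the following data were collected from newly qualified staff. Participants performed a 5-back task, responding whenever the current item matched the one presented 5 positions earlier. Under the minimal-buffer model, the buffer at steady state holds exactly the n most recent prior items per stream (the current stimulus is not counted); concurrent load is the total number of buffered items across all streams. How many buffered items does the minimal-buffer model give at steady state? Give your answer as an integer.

The buffer holds the 5 most recent prior items.
Steady-state concurrent load = 5 items.

5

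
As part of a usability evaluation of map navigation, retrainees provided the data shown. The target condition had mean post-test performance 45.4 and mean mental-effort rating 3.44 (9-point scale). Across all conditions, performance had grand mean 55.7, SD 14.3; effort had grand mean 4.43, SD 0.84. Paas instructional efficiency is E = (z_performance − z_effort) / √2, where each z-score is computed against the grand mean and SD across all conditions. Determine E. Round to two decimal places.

z_performance = (45.4 − 55.7) / 14.3 = -10.3000 / 14.3 = -0.7203.
z_effort = (3.44 − 4.43) / 0.84 = -0.9900 / 0.84 = -1.1786.
z_P − z_E = -0.7203 − (-1.1786) = 0.4583.
E = 0.4583 / √2 = 0.4583 / 1.41421 = 0.3241 ≈ 0.32.

0.32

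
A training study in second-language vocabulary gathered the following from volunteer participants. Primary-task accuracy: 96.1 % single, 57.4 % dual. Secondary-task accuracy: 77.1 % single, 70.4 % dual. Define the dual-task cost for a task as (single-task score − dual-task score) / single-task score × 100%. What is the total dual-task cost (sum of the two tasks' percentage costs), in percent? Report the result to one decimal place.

Primary cost = (96.1 − 57.4) / 96.1 × 100% = 40.2706%.
Secondary cost = (77.1 − 70.4) / 77.1 × 100% = 8.6900%.
Total = 40.2706% + 8.6900% = 48.9606% ≈ 49.0%.

49.0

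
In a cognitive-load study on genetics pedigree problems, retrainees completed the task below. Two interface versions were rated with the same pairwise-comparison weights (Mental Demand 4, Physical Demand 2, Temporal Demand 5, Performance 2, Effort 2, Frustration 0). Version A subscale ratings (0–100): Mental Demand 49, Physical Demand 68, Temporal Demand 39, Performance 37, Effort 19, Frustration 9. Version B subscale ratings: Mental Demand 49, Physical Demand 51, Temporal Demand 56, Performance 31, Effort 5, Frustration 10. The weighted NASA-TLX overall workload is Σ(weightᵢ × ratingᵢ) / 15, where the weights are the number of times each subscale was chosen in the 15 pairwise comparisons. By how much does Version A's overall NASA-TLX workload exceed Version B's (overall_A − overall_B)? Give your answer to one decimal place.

Version A weighted sum = 4·49 + 2·68 + 5·39 + 2·37 + 2·19 + 0·9 = 196 + 136 + 195 + 74 + 38 + 0 = 639; overall_A = 639/15 = 42.6000.
Version B weighted sum = 4·49 + 2·51 + 5·56 + 2·31 + 2·5 + 0·10 = 196 + 102 + 280 + 62 + 10 + 0 = 650; overall_B = 650/15 = 43.3333.
Difference = 42.6000 − 43.3333 = -0.7333 ≈ -0.7.

-0.7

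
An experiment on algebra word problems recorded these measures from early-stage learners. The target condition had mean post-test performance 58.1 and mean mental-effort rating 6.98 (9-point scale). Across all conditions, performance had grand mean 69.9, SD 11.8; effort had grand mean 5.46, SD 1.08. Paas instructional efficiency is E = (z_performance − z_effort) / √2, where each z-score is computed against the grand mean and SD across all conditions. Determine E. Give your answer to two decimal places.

z_performance = (58.1 − 69.9) / 11.8 = -11.8000 / 11.8 = -1.0000.
z_effort = (6.98 − 5.46) / 1.08 = 1.5200 / 1.08 = 1.4074.
z_P − z_E = -1.0000 − 1.4074 = -2.4074.
E = -2.4074 / √2 = -2.4074 / 1.41421 = -1.7023 ≈ -1.70.

-1.70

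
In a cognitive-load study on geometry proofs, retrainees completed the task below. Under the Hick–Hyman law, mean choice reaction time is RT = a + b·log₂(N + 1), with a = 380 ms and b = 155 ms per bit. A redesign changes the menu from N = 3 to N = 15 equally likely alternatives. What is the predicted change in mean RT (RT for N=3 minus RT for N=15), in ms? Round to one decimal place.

-310.0

RT(3) = 380 + 155·log₂(4) = 380 + 155·2.0000 = 690.0000 ms.
RT(15) = 380 + 155·log₂(16) = 380 + 155·4.0000 = 1000.0000 ms.
Difference = 690.0000 − 1000.0000 = -310.0000 ≈ -310.0 ms.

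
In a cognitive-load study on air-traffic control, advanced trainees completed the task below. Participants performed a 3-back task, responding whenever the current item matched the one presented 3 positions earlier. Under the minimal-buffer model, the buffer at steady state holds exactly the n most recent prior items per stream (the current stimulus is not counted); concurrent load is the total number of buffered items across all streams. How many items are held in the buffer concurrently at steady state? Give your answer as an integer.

The buffer holds the 3 most recent prior items.
Steady-state concurrent load = 3 items.

3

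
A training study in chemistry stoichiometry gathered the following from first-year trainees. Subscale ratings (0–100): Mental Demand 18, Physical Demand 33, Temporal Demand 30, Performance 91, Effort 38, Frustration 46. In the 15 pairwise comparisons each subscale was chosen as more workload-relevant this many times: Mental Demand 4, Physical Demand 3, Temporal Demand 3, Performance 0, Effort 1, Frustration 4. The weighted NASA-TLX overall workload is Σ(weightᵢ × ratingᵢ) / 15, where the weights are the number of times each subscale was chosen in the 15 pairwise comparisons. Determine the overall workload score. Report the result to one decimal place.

32.2

The tallies are the weights (they sum to 15).
Weighted sum = 4·18 + 3·33 + 3·30 + 0·91 + 1·38 + 4·46
            = 72 + 99 + 90 + 0 + 38 + 184 = 483.
Overall workload = 483 / 15 = 32.2000 ≈ 32.2.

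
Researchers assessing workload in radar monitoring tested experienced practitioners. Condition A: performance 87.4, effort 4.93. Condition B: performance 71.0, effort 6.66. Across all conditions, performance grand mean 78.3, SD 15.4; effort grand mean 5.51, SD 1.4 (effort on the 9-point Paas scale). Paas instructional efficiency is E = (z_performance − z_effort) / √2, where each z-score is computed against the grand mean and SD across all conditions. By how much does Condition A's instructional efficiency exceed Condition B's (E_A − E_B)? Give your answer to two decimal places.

Condition A: z_P = (87.4 − 78.3)/15.4 = 0.5909; z_E = (4.93 − 5.51)/1.4 = -0.4143; E_A = (0.5909 − (-0.4143))/√2 = 0.7108.
Condition B: z_P = (71.0 − 78.3)/15.4 = -0.4740; z_E = (6.66 − 5.51)/1.4 = 0.8214; E_B = (-0.4740 − 0.8214)/√2 = -0.9160.
E_A − E_B = 0.7108 − (-0.9160) = 1.6268 ≈ 1.63.

1.63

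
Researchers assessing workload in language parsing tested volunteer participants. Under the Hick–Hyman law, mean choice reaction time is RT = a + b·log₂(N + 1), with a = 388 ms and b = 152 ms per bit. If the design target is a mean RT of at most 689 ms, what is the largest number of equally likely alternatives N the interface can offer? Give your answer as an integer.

Set 388 + 152·log₂(N + 1) ≤ 689.
log₂(N + 1) ≤ (689 − 388) / 152 = 1.9803.
N + 1 ≤ 2^1.9803 = 3.9458.
N ≤ 2.9458, so the largest integer N is 2.

2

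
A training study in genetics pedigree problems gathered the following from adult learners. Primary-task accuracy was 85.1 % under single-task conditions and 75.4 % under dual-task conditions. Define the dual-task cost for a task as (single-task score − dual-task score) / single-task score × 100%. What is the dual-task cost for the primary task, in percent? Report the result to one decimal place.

Cost = (85.1 − 75.4) / 85.1 × 100%
     = 9.7000 / 85.1 × 100% = 11.3984%.
≈ 11.4%.

11.4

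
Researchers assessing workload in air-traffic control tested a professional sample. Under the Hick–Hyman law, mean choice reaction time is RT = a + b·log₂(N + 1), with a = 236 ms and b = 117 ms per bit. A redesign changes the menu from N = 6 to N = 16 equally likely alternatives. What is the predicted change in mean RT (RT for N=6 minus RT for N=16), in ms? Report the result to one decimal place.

RT(6) = 236 + 117·log₂(7) = 236 + 117·2.8074 = 564.4658 ms.
RT(16) = 236 + 117·log₂(17) = 236 + 117·4.0875 = 714.2375 ms.
Difference = 564.4658 − 714.2375 = -149.7717 ≈ -149.8 ms.

-149.8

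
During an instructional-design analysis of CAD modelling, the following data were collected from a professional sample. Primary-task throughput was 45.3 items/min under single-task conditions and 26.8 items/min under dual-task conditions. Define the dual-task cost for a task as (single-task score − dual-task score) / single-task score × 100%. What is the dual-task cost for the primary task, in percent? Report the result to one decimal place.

40.8

Cost = (45.3 − 26.8) / 45.3 × 100%
     = 18.5000 / 45.3 × 100% = 40.8389%.
≈ 40.8%.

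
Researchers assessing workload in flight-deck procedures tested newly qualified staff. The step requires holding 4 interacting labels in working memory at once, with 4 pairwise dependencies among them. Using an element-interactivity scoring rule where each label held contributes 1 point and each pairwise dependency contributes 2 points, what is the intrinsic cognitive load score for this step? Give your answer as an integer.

Element contribution: 4 × 1 = 4.
Interaction contribution: 4 × 2 = 8.
Intrinsic load = 4 + 8 = 12.

12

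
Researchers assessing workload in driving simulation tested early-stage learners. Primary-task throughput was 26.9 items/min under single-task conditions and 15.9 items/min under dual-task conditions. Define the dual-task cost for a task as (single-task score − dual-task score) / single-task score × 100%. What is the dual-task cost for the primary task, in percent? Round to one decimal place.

Cost = (26.9 − 15.9) / 26.9 × 100%
     = 11.0000 / 26.9 × 100% = 40.8922%.
≈ 40.9%.

40.9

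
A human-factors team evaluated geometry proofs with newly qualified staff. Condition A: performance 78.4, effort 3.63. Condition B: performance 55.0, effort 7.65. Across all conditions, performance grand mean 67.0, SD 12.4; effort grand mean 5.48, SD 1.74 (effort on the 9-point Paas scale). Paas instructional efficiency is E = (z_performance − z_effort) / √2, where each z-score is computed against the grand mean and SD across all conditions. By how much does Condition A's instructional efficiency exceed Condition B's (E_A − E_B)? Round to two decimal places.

2.97

Condition A: z_P = (78.4 − 67.0)/12.4 = 0.9194; z_E = (3.63 − 5.48)/1.74 = -1.0632; E_A = (0.9194 − (-1.0632))/√2 = 1.4019.
Condition B: z_P = (55.0 − 67.0)/12.4 = -0.9677; z_E = (7.65 − 5.48)/1.74 = 1.2471; E_B = (-0.9677 − 1.2471)/√2 = -1.5661.
E_A − E_B = 1.4019 − (-1.5661) = 2.9680 ≈ 2.97.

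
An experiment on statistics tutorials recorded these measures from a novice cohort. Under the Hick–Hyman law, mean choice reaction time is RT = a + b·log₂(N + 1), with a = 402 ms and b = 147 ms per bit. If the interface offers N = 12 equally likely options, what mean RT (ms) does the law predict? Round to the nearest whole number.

log₂(12 + 1) = log₂(13) = 3.7004.
RT = 402 + 147 × 3.7004 = 402 + 543.9588 = 945.9588 ms.
≈ 946 ms.

946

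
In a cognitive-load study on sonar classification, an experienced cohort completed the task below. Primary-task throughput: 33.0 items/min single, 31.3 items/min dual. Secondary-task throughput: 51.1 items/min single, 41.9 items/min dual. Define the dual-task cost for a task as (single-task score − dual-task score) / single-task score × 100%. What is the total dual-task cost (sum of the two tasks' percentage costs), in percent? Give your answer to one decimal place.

Primary cost = (33.0 − 31.3) / 33.0 × 100% = 5.1515%.
Secondary cost = (51.1 − 41.9) / 51.1 × 100% = 18.0039%.
Total = 5.1515% + 18.0039% = 23.1554% ≈ 23.2%.

23.2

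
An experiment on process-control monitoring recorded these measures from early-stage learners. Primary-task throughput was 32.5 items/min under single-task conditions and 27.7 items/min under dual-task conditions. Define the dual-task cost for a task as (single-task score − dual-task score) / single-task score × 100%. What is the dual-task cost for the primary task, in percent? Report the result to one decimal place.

14.8

Cost = (32.5 − 27.7) / 32.5 × 100%
     = 4.8000 / 32.5 × 100% = 14.7692%.
≈ 14.8%.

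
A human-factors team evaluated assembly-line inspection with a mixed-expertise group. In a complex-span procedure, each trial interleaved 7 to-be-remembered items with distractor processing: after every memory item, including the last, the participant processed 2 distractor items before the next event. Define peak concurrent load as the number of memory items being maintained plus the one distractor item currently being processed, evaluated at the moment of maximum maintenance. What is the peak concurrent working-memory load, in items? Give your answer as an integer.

8

Maintenance is greatest during the distractor(s) after memory item 7: all 7 memory items are being held.
One distractor item is concurrently being processed.
Peak concurrent load = 7 + 1 = 8 items.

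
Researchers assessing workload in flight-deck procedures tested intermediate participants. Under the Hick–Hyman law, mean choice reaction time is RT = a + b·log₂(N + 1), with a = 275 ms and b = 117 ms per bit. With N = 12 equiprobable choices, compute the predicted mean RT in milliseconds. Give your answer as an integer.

708

log₂(12 + 1) = log₂(13) = 3.7004.
RT = 275 + 117 × 3.7004 = 275 + 432.9468 = 707.9468 ms.
≈ 708 ms.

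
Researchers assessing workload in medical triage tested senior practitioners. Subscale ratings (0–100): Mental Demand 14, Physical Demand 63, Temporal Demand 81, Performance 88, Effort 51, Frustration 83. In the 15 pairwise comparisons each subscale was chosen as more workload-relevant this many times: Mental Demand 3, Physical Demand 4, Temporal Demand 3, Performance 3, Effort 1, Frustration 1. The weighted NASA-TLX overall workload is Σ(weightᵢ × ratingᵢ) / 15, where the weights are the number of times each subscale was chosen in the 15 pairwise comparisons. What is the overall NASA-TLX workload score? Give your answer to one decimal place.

62.3

The tallies are the weights (they sum to 15).
Weighted sum = 3·14 + 4·63 + 3·81 + 3·88 + 1·51 + 1·83
            = 42 + 252 + 243 + 264 + 51 + 83 = 935.
Overall workload = 935 / 15 = 62.3333 ≈ 62.3.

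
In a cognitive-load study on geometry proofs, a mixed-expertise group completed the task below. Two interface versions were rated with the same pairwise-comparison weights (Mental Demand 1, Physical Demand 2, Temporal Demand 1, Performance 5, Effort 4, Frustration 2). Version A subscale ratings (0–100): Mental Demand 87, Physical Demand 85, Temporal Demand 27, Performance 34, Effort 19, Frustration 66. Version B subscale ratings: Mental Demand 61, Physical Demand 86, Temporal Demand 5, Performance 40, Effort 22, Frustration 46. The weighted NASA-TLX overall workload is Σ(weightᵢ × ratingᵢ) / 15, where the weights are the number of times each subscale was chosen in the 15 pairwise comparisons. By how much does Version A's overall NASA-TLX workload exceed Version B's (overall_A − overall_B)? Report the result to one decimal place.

Version A weighted sum = 1·87 + 2·85 + 1·27 + 5·34 + 4·19 + 2·66 = 87 + 170 + 27 + 170 + 76 + 132 = 662; overall_A = 662/15 = 44.1333.
Version B weighted sum = 1·61 + 2·86 + 1·5 + 5·40 + 4·22 + 2·46 = 61 + 172 + 5 + 200 + 88 + 92 = 618; overall_B = 618/15 = 41.2000.
Difference = 44.1333 − 41.2000 = 2.9333 ≈ 2.9.

2.9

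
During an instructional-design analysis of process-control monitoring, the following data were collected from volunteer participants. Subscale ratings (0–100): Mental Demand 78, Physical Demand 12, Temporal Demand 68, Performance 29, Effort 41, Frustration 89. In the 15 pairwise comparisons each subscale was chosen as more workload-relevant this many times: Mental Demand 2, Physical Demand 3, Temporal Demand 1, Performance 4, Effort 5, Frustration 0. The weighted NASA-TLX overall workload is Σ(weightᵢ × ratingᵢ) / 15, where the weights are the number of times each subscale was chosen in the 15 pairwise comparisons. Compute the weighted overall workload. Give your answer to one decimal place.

38.7

The tallies are the weights (they sum to 15).
Weighted sum = 2·78 + 3·12 + 1·68 + 4·29 + 5·41 + 0·89
            = 156 + 36 + 68 + 116 + 205 + 0 = 581.
Overall workload = 581 / 15 = 38.7333 ≈ 38.7.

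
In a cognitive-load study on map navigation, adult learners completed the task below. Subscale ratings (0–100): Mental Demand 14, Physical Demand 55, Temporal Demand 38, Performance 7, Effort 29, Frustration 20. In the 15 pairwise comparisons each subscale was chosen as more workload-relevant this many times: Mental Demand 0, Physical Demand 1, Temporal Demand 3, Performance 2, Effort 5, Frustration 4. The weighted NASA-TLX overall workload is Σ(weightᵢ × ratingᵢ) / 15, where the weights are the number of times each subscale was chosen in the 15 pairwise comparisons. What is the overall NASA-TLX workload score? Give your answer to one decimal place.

27.2

The tallies are the weights (they sum to 15).
Weighted sum = 0·14 + 1·55 + 3·38 + 2·7 + 5·29 + 4·20
            = 0 + 55 + 114 + 14 + 145 + 80 = 408.
Overall workload = 408 / 15 = 27.2000 ≈ 27.2.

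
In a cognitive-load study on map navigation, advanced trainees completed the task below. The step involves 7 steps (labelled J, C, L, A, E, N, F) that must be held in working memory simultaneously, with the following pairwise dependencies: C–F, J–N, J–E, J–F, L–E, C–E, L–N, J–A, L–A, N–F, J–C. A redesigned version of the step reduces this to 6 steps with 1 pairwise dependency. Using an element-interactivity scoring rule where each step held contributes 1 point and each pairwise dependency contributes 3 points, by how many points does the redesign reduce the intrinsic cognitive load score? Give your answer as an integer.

Original: 7 × 1 + 11 × 3 = 7 + 33 = 40.
Redesigned: 6 × 1 + 1 × 3 = 6 + 3 = 9.
Reduction = 40 − 9 = 31.

31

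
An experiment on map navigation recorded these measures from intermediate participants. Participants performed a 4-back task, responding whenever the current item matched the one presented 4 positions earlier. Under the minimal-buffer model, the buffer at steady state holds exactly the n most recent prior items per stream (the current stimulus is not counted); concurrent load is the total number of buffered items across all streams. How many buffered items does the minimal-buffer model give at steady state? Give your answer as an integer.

The buffer holds the 4 most recent prior items.
Steady-state concurrent load = 4 items.

4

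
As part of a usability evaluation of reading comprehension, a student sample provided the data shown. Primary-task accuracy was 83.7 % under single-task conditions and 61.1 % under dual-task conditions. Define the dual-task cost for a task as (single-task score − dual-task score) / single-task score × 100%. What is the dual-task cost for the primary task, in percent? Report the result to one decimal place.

Cost = (83.7 − 61.1) / 83.7 × 100%
     = 22.6000 / 83.7 × 100% = 27.0012%.
≈ 27.0%.

27.0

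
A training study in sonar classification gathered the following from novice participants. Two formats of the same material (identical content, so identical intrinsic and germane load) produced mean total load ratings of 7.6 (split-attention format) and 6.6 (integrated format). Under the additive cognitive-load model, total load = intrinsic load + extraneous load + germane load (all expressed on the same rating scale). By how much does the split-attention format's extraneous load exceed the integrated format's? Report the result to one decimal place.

Intrinsic and germane load are equal across formats, so the difference in total load equals the difference in extraneous load.
Extraneous-load difference = 7.6 − 6.6 = 1.0.

1.0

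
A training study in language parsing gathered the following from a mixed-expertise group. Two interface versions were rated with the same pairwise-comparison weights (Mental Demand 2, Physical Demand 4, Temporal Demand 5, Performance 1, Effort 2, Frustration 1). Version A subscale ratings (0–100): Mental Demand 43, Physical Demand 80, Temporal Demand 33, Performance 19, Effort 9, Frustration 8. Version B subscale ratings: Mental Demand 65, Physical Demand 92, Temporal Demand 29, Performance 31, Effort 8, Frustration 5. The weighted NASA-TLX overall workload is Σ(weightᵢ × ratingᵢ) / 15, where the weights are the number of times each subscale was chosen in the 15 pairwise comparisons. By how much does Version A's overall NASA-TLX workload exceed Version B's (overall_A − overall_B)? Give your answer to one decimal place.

-5.3

Version A weighted sum = 2·43 + 4·80 + 5·33 + 1·19 + 2·9 + 1·8 = 86 + 320 + 165 + 19 + 18 + 8 = 616; overall_A = 616/15 = 41.0667.
Version B weighted sum = 2·65 + 4·92 + 5·29 + 1·31 + 2·8 + 1·5 = 130 + 368 + 145 + 31 + 16 + 5 = 695; overall_B = 695/15 = 46.3333.
Difference = 41.0667 − 46.3333 = -5.2666 ≈ -5.3.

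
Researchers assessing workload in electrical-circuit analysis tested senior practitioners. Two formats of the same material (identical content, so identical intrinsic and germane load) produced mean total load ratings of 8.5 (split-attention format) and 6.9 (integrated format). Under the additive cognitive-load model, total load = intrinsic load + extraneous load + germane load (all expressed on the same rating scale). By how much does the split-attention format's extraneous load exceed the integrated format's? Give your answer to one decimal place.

Intrinsic and germane load are equal across formats, so the difference in total load equals the difference in extraneous load.
Extraneous-load difference = 8.5 − 6.9 = 1.6.

1.6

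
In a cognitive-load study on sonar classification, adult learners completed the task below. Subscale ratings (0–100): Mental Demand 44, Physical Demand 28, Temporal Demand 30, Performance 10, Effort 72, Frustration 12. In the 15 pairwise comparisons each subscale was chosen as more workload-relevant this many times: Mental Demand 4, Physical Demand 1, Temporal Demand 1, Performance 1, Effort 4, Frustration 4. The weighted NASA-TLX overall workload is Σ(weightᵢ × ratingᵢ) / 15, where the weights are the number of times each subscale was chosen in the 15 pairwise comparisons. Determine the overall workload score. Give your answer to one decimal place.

The tallies are the weights (they sum to 15).
Weighted sum = 4·44 + 1·28 + 1·30 + 1·10 + 4·72 + 4·12
            = 176 + 28 + 30 + 10 + 288 + 48 = 580.
Overall workload = 580 / 15 = 38.6667 ≈ 38.7.

38.7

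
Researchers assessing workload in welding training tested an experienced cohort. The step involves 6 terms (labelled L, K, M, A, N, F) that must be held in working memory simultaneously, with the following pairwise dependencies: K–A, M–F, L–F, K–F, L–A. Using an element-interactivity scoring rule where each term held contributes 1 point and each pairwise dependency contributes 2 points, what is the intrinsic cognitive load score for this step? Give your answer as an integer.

Count of terms held simultaneously: 6.
Count of pairwise dependencies listed: 5.
Element contribution: 6 × 1 = 6.
Interaction contribution: 5 × 2 = 10.
Intrinsic load = 6 + 10 = 16.

16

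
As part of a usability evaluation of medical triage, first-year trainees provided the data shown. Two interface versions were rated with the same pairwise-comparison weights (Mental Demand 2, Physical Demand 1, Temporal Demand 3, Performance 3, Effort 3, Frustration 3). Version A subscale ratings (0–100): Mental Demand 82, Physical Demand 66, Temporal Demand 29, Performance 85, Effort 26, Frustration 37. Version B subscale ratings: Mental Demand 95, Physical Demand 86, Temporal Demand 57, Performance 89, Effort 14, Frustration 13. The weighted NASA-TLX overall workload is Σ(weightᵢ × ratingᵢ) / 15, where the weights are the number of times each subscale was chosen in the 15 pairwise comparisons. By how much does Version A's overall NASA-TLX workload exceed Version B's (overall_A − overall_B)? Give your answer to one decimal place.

-2.3

Version A weighted sum = 2·82 + 1·66 + 3·29 + 3·85 + 3·26 + 3·37 = 164 + 66 + 87 + 255 + 78 + 111 = 761; overall_A = 761/15 = 50.7333.
Version B weighted sum = 2·95 + 1·86 + 3·57 + 3·89 + 3·14 + 3·13 = 190 + 86 + 171 + 267 + 42 + 39 = 795; overall_B = 795/15 = 53.0000.
Difference = 50.7333 − 53.0000 = -2.2667 ≈ -2.3.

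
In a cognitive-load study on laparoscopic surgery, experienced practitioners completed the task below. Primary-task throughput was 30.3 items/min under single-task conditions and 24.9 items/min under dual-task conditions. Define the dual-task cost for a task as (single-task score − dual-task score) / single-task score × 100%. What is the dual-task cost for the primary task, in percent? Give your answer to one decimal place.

17.8

Cost = (30.3 − 24.9) / 30.3 × 100%
     = 5.4000 / 30.3 × 100% = 17.8218%.
≈ 17.8%.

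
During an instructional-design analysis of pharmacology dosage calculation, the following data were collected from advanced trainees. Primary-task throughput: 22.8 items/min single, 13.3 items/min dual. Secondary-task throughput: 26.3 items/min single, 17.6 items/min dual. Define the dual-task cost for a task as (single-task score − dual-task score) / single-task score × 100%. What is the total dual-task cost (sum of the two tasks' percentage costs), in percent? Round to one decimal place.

74.7

Primary cost = (22.8 − 13.3) / 22.8 × 100% = 41.6667%.
Secondary cost = (26.3 − 17.6) / 26.3 × 100% = 33.0798%.
Total = 41.6667% + 33.0798% = 74.7465% ≈ 74.7%.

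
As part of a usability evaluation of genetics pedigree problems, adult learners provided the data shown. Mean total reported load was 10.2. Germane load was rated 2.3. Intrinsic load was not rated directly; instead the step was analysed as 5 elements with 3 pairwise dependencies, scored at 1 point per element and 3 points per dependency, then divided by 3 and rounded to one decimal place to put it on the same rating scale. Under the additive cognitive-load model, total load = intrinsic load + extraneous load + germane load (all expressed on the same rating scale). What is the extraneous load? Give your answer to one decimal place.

Intrinsic (element-interactivity): (5 × 1 + 3 × 3) / 3 = 14 / 3 = 4.6667 → 4.7.
extraneous load = total − intrinsic − germane
             = 10.2 − 4.7 − 2.3 = 3.2.

3.2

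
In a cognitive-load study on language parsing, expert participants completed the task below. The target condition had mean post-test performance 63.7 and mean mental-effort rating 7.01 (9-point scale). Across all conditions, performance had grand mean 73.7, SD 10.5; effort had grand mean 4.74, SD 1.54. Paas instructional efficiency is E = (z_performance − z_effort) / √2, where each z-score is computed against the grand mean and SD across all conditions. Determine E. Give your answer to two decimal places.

z_performance = (63.7 − 73.7) / 10.5 = -10.0000 / 10.5 = -0.9524.
z_effort = (7.01 − 4.74) / 1.54 = 2.2700 / 1.54 = 1.4740.
z_P − z_E = -0.9524 − 1.4740 = -2.4264.
E = -2.4264 / √2 = -2.4264 / 1.41421 = -1.7157 ≈ -1.72.

-1.72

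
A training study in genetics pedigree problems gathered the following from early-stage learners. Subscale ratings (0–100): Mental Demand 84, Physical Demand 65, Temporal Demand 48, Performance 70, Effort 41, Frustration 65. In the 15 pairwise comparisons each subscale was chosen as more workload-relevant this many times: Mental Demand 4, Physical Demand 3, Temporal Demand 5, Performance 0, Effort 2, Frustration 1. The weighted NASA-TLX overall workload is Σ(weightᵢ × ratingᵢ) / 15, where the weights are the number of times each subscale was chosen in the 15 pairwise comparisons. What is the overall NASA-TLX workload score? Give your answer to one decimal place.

61.2

The tallies are the weights (they sum to 15).
Weighted sum = 4·84 + 3·65 + 5·48 + 0·70 + 2·41 + 1·65
            = 336 + 195 + 240 + 0 + 82 + 65 = 918.
Overall workload = 918 / 15 = 61.2000 ≈ 61.2.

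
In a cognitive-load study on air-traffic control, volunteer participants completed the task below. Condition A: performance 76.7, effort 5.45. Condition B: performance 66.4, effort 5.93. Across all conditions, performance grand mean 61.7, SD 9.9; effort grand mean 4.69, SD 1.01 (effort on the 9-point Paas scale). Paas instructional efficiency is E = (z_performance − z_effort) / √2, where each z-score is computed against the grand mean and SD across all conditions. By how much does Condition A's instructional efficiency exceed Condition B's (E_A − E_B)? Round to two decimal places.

Condition A: z_P = (76.7 − 61.7)/9.9 = 1.5152; z_E = (5.45 − 4.69)/1.01 = 0.7525; E_A = (1.5152 − 0.7525)/√2 = 0.5393.
Condition B: z_P = (66.4 − 61.7)/9.9 = 0.4747; z_E = (5.93 − 4.69)/1.01 = 1.2277; E_B = (0.4747 − 1.2277)/√2 = -0.5325.
E_A − E_B = 0.5393 − (-0.5325) = 1.0718 ≈ 1.07.

1.07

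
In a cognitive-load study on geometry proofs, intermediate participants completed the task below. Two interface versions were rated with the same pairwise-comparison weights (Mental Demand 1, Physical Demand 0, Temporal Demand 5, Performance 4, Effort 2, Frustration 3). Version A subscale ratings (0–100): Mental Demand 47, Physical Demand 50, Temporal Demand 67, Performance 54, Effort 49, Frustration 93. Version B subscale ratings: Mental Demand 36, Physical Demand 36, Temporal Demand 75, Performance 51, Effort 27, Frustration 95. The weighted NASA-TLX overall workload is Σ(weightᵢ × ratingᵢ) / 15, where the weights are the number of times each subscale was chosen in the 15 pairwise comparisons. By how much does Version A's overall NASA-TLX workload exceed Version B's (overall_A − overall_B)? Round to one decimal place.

1.4

Version A weighted sum = 1·47 + 0·50 + 5·67 + 4·54 + 2·49 + 3·93 = 47 + 0 + 335 + 216 + 98 + 279 = 975; overall_A = 975/15 = 65.0000.
Version B weighted sum = 1·36 + 0·36 + 5·75 + 4·51 + 2·27 + 3·95 = 36 + 0 + 375 + 204 + 54 + 285 = 954; overall_B = 954/15 = 63.6000.
Difference = 65.0000 − 63.6000 = 1.4000 ≈ 1.4.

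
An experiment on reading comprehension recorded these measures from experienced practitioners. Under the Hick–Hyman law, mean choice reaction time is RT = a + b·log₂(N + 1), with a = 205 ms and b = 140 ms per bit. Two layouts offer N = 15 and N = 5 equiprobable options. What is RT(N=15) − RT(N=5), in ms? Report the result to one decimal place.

RT(15) = 205 + 140·log₂(16) = 205 + 140·4.0000 = 765.0000 ms.
RT(5) = 205 + 140·log₂(6) = 205 + 140·2.5850 = 566.9000 ms.
Difference = 765.0000 − 566.9000 = 198.1000 ≈ 198.1 ms.

198.1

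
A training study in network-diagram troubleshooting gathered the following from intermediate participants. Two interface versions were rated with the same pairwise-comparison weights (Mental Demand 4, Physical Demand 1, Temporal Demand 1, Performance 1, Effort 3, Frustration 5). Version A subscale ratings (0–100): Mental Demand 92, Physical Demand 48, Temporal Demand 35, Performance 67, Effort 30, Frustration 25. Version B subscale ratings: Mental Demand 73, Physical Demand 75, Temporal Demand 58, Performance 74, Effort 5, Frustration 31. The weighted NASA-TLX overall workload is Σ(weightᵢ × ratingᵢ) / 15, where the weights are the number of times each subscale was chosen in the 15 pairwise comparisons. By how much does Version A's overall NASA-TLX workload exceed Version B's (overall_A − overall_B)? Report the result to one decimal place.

Version A weighted sum = 4·92 + 1·48 + 1·35 + 1·67 + 3·30 + 5·25 = 368 + 48 + 35 + 67 + 90 + 125 = 733; overall_A = 733/15 = 48.8667.
Version B weighted sum = 4·73 + 1·75 + 1·58 + 1·74 + 3·5 + 5·31 = 292 + 75 + 58 + 74 + 15 + 155 = 669; overall_B = 669/15 = 44.6000.
Difference = 48.8667 − 44.6000 = 4.2667 ≈ 4.3.

4.3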